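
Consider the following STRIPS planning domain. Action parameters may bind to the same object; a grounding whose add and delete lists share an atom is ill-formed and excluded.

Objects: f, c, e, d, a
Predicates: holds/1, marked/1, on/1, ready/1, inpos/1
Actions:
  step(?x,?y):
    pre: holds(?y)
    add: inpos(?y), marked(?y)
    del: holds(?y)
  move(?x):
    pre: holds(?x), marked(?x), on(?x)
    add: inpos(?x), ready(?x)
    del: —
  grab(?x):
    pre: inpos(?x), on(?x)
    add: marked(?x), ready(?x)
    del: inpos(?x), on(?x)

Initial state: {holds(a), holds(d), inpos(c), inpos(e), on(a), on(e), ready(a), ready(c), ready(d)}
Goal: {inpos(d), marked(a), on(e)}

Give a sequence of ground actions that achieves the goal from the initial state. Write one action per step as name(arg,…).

step(f,d); step(f,a)

1. step(f,d)  →  {holds(a), inpos(c), inpos(d), inpos(e), marked(d), on(a), on(e), ready(a), ready(c), ready(d)}
2. step(f,a)  →  {inpos(a), inpos(c), inpos(d), inpos(e), marked(a), marked(d), on(a), on(e), ready(a), ready(c), ready(d)}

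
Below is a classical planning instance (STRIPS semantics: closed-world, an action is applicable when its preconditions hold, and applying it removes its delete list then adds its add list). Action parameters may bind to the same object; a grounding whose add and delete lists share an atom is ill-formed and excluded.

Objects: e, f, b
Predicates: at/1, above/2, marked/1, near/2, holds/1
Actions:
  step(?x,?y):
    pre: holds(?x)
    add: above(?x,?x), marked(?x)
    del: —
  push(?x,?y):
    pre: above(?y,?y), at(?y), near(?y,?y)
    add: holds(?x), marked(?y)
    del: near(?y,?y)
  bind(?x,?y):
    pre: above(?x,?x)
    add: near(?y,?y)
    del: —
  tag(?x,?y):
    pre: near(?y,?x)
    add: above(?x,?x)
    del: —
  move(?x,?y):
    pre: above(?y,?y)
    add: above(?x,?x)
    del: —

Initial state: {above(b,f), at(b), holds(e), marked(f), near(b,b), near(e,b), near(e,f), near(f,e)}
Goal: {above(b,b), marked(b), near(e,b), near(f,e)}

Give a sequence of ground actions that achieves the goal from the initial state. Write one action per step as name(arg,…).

1. tag(b,e)  →  {above(b,b), above(b,f), at(b), holds(e), marked(f), near(b,b), near(e,b), near(e,f), near(f,e)}
2. push(e,b)  →  {above(b,b), above(b,f), at(b), holds(e), marked(b), marked(f), near(e,b), near(e,f), near(f,e)}

tag(b,e); push(e,b)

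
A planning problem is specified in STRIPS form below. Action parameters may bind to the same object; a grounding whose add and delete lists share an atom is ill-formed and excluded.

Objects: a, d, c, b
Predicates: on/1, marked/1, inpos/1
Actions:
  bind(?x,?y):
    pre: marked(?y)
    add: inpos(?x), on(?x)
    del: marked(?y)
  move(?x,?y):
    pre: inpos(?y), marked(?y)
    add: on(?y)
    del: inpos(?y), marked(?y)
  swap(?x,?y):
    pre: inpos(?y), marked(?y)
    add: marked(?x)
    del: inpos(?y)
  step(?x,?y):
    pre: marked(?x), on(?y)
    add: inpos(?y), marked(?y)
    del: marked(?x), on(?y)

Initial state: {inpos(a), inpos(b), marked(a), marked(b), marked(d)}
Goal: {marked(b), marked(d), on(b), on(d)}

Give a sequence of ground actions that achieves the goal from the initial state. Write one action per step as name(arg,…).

1. bind(d,a)  →  {inpos(a), inpos(b), inpos(d), marked(b), marked(d), on(d)}
2. bind(b,d)  →  {inpos(a), inpos(b), inpos(d), marked(b), on(b), on(d)}
3. swap(d,b)  →  {inpos(a), inpos(d), marked(b), marked(d), on(b), on(d)}

bind(d,a); bind(b,d); swap(d,b)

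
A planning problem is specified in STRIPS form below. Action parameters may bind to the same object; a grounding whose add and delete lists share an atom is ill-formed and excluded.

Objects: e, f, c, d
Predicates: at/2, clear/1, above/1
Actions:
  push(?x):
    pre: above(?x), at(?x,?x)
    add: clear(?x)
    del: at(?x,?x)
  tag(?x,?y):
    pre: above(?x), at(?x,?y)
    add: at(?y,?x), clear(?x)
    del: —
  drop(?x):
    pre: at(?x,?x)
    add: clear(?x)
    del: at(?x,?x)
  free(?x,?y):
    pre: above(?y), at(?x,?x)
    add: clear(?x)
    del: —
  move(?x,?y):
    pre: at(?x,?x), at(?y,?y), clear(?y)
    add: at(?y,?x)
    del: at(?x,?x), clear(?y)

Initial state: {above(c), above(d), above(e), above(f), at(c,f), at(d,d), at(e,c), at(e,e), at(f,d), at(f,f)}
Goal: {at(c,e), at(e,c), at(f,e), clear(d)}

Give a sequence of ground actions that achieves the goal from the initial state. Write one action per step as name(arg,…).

push(d); tag(e,c); tag(f,f); move(e,f)

1. push(d)  →  {above(c), above(d), above(e), above(f), at(c,f), at(e,c), at(e,e), at(f,d), at(f,f), clear(d)}
2. tag(e,c)  →  {above(c), above(d), above(e), above(f), at(c,e), at(c,f), at(e,c), at(e,e), at(f,d), at(f,f), clear(d), clear(e)}
3. tag(f,f)  →  {above(c), above(d), above(e), above(f), at(c,e), at(c,f), at(e,c), at(e,e), at(f,d), at(f,f), clear(d), clear(e), clear(f)}
4. move(e,f)  →  {above(c), above(d), above(e), above(f), at(c,e), at(c,f), at(e,c), at(f,d), at(f,e), at(f,f), clear(d), clear(e)}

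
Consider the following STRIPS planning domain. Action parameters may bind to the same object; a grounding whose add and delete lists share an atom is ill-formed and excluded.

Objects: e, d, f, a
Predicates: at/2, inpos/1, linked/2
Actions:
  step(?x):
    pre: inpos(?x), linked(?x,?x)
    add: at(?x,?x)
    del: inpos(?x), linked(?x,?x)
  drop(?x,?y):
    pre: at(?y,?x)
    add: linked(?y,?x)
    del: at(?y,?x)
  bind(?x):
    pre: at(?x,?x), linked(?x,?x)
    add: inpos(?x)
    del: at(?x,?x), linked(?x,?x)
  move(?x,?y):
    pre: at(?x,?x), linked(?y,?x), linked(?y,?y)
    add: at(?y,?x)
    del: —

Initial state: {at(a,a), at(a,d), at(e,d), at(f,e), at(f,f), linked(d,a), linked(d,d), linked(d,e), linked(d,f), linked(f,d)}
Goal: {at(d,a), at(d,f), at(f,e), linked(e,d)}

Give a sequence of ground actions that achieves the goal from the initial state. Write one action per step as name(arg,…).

1. drop(d,e)  →  {at(a,a), at(a,d), at(f,e), at(f,f), linked(d,a), linked(d,d), linked(d,e), linked(d,f), linked(e,d), linked(f,d)}
2. move(f,d)  →  {at(a,a), at(a,d), at(d,f), at(f,e), at(f,f), linked(d,a), linked(d,d), linked(d,e), linked(d,f), linked(e,d), linked(f,d)}
3. move(a,d)  →  {at(a,a), at(a,d), at(d,a), at(d,f), at(f,e), at(f,f), linked(d,a), linked(d,d), linked(d,e), linked(d,f), linked(e,d), linked(f,d)}

drop(d,e); move(f,d); move(a,d)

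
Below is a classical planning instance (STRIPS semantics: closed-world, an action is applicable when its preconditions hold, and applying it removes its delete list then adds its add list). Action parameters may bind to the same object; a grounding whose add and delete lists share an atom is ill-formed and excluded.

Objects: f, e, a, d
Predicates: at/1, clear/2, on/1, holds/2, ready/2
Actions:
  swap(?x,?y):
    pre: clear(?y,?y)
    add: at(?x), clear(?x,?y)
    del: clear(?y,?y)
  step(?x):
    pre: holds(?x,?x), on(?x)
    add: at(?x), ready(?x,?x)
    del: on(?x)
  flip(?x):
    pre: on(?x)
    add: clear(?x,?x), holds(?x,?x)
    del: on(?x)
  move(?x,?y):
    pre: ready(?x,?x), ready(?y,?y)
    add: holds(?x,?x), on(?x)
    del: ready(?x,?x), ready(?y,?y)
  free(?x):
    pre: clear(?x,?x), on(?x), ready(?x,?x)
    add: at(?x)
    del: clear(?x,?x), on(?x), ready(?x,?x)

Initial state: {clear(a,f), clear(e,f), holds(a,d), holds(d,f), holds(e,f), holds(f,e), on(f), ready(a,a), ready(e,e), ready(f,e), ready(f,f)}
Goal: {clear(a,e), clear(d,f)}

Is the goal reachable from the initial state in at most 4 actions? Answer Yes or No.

No

1. flip(f)  →  {clear(a,f), clear(e,f), clear(f,f), holds(a,d), holds(d,f), holds(e,f), holds(f,e), holds(f,f), ready(a,a), ready(e,e), ready(f,e), ready(f,f)}
2. swap(d,f)  →  {at(d), clear(a,f), clear(d,f), clear(e,f), holds(a,d), holds(d,f), holds(e,f), holds(f,e), holds(f,f), ready(a,a), ready(e,e), ready(f,e), ready(f,f)}
3. move(e,f)  →  {at(d), clear(a,f), clear(d,f), clear(e,f), holds(a,d), holds(d,f), holds(e,e), holds(e,f), holds(f,e), holds(f,f), on(e), ready(a,a), ready(f,e)}
4. flip(e)  →  {at(d), clear(a,f), clear(d,f), clear(e,e), clear(e,f), holds(a,d), holds(d,f), holds(e,e), holds(e,f), holds(f,e), holds(f,f), ready(a,a), ready(f,e)}
5. swap(a,e)  →  {at(a), at(d), clear(a,e), clear(a,f), clear(d,f), clear(e,f), holds(a,d), holds(d,f), holds(e,e), holds(e,f), holds(f,e), holds(f,f), ready(a,a), ready(f,e)}
optimal plan length = 5; 5 > 4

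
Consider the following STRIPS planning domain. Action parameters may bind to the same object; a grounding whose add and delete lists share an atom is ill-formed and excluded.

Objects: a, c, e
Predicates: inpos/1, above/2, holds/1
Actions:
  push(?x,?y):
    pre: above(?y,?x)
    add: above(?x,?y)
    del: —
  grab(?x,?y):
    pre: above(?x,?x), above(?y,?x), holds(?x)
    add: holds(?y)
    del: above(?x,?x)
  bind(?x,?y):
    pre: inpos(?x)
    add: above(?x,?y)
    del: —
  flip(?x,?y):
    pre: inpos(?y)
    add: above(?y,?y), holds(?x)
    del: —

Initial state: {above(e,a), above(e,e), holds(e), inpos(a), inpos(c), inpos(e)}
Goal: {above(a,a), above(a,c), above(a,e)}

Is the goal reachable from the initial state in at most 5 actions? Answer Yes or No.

Yes

1. push(a,e)  →  {above(a,e), above(e,a), above(e,e), holds(e), inpos(a), inpos(c), inpos(e)}
2. bind(a,a)  →  {above(a,a), above(a,e), above(e,a), above(e,e), holds(e), inpos(a), inpos(c), inpos(e)}
3. bind(a,c)  →  {above(a,a), above(a,c), above(a,e), above(e,a), above(e,e), holds(e), inpos(a), inpos(c), inpos(e)}
optimal plan length = 3; 3 ≤ 5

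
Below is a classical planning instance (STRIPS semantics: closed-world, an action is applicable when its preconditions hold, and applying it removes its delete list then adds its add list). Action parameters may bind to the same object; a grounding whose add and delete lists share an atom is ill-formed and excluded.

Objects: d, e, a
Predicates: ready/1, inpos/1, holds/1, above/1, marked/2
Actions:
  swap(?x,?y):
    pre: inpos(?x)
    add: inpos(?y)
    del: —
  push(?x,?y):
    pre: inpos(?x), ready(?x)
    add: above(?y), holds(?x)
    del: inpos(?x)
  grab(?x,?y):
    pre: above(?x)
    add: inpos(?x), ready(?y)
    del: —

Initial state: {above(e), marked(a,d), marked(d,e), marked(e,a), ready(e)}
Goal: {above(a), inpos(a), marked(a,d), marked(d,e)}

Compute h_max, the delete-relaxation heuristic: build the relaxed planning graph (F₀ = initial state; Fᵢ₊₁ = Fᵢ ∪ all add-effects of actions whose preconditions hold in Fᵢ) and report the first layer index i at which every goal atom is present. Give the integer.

F0 = init (5 atoms)
F1 = F0 ∪ {inpos(e), ready(a), ready(d)}  (8 atoms)
F2 = F1 ∪ {above(a), above(d), holds(e), inpos(a), inpos(d)}  (13 atoms)
goal ⊆ F2  ⇒  h_max = 2

2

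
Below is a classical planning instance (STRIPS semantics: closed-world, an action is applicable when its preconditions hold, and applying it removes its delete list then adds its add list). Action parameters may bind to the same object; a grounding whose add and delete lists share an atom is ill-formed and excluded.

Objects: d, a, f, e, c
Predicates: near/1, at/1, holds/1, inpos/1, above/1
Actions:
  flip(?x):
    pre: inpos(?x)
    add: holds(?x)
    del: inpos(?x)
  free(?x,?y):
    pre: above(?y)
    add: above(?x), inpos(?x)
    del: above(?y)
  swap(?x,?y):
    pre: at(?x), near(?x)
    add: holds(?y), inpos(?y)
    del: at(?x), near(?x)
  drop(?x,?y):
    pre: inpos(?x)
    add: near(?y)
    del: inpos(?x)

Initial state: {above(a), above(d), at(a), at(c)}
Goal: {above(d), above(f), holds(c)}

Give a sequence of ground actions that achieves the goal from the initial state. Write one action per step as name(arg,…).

1. free(f,a)  →  {above(d), above(f), at(a), at(c), inpos(f)}
2. drop(f,a)  →  {above(d), above(f), at(a), at(c), near(a)}
3. swap(a,c)  →  {above(d), above(f), at(c), holds(c), inpos(c)}

free(f,a); drop(f,a); swap(a,c)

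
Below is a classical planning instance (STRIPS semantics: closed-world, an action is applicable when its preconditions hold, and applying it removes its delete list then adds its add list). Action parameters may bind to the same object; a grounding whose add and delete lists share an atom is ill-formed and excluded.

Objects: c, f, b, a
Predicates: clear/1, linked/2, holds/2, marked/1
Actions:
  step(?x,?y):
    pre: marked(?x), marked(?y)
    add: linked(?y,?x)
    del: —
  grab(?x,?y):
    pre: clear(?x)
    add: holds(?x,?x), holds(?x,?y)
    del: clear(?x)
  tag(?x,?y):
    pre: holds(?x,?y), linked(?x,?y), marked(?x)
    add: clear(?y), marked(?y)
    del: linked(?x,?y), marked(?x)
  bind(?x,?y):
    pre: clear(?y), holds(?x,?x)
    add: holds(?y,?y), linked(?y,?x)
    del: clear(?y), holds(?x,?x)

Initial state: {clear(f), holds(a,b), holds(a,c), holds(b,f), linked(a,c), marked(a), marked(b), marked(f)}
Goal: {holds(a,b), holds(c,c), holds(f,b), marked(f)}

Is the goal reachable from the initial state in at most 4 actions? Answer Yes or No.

1. grab(f,b)  →  {holds(a,b), holds(a,c), holds(b,f), holds(f,b), holds(f,f), linked(a,c), marked(a), marked(b), marked(f)}
2. tag(a,c)  →  {clear(c), holds(a,b), holds(a,c), holds(b,f), holds(f,b), holds(f,f), marked(b), marked(c), marked(f)}
3. grab(c,c)  →  {holds(a,b), holds(a,c), holds(b,f), holds(c,c), holds(f,b), holds(f,f), marked(b), marked(c), marked(f)}
optimal plan length = 3; 3 ≤ 4

Yes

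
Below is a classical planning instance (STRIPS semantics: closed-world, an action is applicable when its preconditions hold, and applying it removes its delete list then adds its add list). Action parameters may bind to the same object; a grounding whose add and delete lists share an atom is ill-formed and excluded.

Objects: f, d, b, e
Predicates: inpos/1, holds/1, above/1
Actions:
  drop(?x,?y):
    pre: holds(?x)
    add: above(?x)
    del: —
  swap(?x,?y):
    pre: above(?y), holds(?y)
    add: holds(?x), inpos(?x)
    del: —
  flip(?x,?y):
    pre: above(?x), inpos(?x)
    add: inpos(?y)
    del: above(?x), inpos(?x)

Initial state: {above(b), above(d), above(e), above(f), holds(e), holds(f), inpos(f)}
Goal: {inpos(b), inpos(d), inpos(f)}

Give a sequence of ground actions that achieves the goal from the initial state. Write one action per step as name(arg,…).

swap(d,f); swap(b,f)

1. swap(d,f)  →  {above(b), above(d), above(e), above(f), holds(d), holds(e), holds(f), inpos(d), inpos(f)}
2. swap(b,f)  →  {above(b), above(d), above(e), above(f), holds(b), holds(d), holds(e), holds(f), inpos(b), inpos(d), inpos(f)}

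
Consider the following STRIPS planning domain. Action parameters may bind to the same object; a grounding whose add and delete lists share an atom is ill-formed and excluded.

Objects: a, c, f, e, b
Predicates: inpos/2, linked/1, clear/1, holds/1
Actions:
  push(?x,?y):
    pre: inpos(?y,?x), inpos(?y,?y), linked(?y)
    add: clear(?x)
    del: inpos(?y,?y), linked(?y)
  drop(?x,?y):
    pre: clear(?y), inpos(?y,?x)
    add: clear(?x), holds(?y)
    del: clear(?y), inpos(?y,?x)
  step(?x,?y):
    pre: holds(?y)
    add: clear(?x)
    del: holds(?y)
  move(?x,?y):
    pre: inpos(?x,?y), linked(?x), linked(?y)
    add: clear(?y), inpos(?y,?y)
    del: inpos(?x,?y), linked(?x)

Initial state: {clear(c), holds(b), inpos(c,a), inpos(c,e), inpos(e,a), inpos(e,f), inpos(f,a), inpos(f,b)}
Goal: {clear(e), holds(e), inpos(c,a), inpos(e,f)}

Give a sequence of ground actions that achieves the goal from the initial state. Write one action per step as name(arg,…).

drop(e,c); drop(a,e); step(e,c)

1. drop(e,c)  →  {clear(e), holds(b), holds(c), inpos(c,a), inpos(e,a), inpos(e,f), inpos(f,a), inpos(f,b)}
2. drop(a,e)  →  {clear(a), holds(b), holds(c), holds(e), inpos(c,a), inpos(e,f), inpos(f,a), inpos(f,b)}
3. step(e,c)  →  {clear(a), clear(e), holds(b), holds(e), inpos(c,a), inpos(e,f), inpos(f,a), inpos(f,b)}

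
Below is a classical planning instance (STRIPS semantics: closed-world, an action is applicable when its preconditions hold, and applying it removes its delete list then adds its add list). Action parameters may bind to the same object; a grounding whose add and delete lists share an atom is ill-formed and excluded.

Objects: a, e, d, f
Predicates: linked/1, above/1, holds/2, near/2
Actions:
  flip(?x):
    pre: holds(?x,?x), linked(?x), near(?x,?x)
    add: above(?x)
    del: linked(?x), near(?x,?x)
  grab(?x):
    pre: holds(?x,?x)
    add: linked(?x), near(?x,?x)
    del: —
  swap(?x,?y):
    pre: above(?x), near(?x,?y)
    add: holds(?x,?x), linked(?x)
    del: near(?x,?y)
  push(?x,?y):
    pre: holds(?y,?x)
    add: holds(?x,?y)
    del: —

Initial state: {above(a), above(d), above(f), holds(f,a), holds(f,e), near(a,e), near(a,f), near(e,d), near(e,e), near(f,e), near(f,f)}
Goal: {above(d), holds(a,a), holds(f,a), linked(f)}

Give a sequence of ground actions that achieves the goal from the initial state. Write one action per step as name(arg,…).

swap(a,e); swap(f,e)

1. swap(a,e)  →  {above(a), above(d), above(f), holds(a,a), holds(f,a), holds(f,e), linked(a), near(a,f), near(e,d), near(e,e), near(f,e), near(f,f)}
2. swap(f,e)  →  {above(a), above(d), above(f), holds(a,a), holds(f,a), holds(f,e), holds(f,f), linked(a), linked(f), near(a,f), near(e,d), near(e,e), near(f,f)}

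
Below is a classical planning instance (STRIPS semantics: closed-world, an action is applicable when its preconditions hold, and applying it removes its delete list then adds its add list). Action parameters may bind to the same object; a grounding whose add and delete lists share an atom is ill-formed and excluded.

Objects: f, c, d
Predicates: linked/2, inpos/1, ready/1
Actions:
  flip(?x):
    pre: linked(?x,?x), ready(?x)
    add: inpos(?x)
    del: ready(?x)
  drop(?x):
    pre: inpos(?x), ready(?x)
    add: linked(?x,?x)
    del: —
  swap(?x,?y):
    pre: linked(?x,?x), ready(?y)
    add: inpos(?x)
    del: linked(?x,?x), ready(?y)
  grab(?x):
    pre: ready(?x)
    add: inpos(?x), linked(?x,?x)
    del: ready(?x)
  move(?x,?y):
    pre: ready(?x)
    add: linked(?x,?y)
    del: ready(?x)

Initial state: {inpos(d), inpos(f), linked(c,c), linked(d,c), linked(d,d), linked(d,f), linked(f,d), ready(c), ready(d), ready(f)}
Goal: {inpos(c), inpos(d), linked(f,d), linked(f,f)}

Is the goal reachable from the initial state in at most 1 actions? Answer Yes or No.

1. flip(c)  →  {inpos(c), inpos(d), inpos(f), linked(c,c), linked(d,c), linked(d,d), linked(d,f), linked(f,d), ready(d), ready(f)}
2. drop(f)  →  {inpos(c), inpos(d), inpos(f), linked(c,c), linked(d,c), linked(d,d), linked(d,f), linked(f,d), linked(f,f), ready(d), ready(f)}
optimal plan length = 2; 2 > 1

No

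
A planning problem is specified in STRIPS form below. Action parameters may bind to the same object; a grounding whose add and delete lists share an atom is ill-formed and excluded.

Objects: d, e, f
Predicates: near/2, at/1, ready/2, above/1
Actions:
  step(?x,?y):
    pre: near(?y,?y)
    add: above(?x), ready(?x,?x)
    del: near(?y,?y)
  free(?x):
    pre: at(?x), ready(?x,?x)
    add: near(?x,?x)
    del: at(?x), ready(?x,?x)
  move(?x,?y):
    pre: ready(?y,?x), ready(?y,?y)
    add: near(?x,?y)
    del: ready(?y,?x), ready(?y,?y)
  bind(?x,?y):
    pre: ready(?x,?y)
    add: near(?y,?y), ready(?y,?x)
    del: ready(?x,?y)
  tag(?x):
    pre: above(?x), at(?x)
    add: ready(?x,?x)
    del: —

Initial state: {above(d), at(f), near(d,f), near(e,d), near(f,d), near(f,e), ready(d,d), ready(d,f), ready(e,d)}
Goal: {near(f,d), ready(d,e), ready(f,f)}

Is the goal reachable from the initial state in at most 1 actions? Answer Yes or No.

No

1. bind(e,d)  →  {above(d), at(f), near(d,d), near(d,f), near(e,d), near(f,d), near(f,e), ready(d,d), ready(d,e), ready(d,f)}
2. step(f,d)  →  {above(d), above(f), at(f), near(d,f), near(e,d), near(f,d), near(f,e), ready(d,d), ready(d,e), ready(d,f), ready(f,f)}
optimal plan length = 2; 2 > 1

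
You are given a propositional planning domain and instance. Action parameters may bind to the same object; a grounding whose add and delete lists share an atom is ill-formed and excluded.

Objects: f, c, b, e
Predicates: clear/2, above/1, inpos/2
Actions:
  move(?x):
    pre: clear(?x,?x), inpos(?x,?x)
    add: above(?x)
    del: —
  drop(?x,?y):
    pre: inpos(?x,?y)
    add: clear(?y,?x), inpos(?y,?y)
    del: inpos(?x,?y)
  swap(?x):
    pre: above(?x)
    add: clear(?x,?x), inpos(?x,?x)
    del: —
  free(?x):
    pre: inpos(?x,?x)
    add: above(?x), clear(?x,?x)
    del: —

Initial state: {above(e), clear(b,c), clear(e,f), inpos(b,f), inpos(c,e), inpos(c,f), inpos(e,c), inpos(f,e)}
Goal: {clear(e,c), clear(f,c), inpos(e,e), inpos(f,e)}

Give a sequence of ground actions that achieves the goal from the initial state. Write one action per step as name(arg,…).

1. drop(c,f)  →  {above(e), clear(b,c), clear(e,f), clear(f,c), inpos(b,f), inpos(c,e), inpos(e,c), inpos(f,e), inpos(f,f)}
2. drop(c,e)  →  {above(e), clear(b,c), clear(e,c), clear(e,f), clear(f,c), inpos(b,f), inpos(e,c), inpos(e,e), inpos(f,e), inpos(f,f)}

drop(c,f); drop(c,e)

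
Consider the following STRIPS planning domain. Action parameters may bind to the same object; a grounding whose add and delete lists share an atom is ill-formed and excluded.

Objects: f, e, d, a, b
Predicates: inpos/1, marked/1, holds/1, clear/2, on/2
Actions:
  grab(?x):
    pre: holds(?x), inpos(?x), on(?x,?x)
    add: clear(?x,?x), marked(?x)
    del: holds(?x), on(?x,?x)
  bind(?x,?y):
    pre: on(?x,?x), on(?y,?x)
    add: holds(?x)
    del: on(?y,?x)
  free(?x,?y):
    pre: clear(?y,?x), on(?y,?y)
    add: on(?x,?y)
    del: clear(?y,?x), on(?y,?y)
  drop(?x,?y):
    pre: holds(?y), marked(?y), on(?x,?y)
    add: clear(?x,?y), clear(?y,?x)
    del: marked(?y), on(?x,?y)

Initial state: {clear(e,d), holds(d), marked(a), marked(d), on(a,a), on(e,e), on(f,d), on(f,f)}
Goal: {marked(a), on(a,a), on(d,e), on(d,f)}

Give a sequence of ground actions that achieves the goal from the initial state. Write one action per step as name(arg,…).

1. free(d,e)  →  {holds(d), marked(a), marked(d), on(a,a), on(d,e), on(f,d), on(f,f)}
2. drop(f,d)  →  {clear(d,f), clear(f,d), holds(d), marked(a), on(a,a), on(d,e), on(f,f)}
3. free(d,f)  →  {clear(d,f), holds(d), marked(a), on(a,a), on(d,e), on(d,f)}

free(d,e); drop(f,d); free(d,f)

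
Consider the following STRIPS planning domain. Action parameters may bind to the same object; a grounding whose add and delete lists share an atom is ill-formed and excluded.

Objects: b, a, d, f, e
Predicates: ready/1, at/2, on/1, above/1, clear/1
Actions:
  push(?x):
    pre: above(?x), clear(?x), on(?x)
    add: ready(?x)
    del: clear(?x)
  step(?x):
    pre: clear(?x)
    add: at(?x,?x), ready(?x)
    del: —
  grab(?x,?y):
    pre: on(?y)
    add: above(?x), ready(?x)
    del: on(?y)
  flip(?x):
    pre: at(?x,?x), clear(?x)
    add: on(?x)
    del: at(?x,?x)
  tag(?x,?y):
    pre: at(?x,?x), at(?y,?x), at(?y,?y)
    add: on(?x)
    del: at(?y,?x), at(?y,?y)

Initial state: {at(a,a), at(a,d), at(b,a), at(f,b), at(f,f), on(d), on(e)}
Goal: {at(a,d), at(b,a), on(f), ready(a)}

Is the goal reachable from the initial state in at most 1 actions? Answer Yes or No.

1. grab(a,d)  →  {above(a), at(a,a), at(a,d), at(b,a), at(f,b), at(f,f), on(e), ready(a)}
2. tag(f,f)  →  {above(a), at(a,a), at(a,d), at(b,a), at(f,b), on(e), on(f), ready(a)}
optimal plan length = 2; 2 > 1

No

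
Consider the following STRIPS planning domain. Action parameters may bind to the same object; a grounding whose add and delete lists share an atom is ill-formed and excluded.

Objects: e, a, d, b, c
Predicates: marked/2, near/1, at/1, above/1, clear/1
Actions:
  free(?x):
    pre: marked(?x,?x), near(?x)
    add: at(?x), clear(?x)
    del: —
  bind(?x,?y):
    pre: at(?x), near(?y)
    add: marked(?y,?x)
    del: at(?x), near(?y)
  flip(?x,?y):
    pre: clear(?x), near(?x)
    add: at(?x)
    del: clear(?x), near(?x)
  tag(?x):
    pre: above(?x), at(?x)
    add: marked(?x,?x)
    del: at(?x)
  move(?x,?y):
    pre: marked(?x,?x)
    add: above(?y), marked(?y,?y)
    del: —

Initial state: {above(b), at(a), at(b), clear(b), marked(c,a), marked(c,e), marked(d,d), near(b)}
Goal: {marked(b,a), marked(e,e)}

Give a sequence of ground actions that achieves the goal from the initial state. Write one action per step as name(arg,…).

1. bind(a,b)  →  {above(b), at(b), clear(b), marked(b,a), marked(c,a), marked(c,e), marked(d,d)}
2. move(d,e)  →  {above(b), above(e), at(b), clear(b), marked(b,a), marked(c,a), marked(c,e), marked(d,d), marked(e,e)}

bind(a,b); move(d,e)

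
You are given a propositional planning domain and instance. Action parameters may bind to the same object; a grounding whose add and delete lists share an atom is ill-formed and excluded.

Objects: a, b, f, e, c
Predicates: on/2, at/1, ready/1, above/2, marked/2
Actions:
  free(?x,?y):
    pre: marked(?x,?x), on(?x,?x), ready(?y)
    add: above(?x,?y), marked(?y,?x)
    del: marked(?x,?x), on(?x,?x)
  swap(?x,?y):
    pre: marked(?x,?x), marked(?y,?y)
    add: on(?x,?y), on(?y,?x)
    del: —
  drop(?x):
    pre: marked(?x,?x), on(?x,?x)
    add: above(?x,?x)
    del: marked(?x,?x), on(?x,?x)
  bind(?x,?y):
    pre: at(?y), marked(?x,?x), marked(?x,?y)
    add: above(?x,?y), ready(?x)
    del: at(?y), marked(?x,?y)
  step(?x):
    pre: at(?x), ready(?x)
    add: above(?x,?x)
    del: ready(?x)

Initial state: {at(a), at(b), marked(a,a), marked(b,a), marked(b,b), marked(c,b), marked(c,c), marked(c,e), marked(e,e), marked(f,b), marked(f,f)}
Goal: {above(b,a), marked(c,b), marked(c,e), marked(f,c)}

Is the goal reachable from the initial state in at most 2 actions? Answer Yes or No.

No

1. swap(c,c)  →  {at(a), at(b), marked(a,a), marked(b,a), marked(b,b), marked(c,b), marked(c,c), marked(c,e), marked(e,e), marked(f,b), marked(f,f), on(c,c)}
2. bind(b,a)  →  {above(b,a), at(b), marked(a,a), marked(b,b), marked(c,b), marked(c,c), marked(c,e), marked(e,e), marked(f,b), marked(f,f), on(c,c), ready(b)}
3. bind(f,b)  →  {above(b,a), above(f,b), marked(a,a), marked(b,b), marked(c,b), marked(c,c), marked(c,e), marked(e,e), marked(f,f), on(c,c), ready(b), ready(f)}
4. free(c,f)  →  {above(b,a), above(c,f), above(f,b), marked(a,a), marked(b,b), marked(c,b), marked(c,e), marked(e,e), marked(f,c), marked(f,f), ready(b), ready(f)}
optimal plan length = 4; 4 > 2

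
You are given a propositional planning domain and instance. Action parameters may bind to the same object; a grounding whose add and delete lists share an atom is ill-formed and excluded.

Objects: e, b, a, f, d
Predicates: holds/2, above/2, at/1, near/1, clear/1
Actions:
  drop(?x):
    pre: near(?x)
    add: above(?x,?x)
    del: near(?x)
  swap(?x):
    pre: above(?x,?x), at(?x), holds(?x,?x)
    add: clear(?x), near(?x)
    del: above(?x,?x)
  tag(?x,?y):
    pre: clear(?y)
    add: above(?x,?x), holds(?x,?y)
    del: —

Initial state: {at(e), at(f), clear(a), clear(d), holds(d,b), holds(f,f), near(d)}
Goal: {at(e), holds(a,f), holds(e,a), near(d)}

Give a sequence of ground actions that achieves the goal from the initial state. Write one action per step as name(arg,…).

1. tag(e,a)  →  {above(e,e), at(e), at(f), clear(a), clear(d), holds(d,b), holds(e,a), holds(f,f), near(d)}
2. tag(f,a)  →  {above(e,e), above(f,f), at(e), at(f), clear(a), clear(d), holds(d,b), holds(e,a), holds(f,a), holds(f,f), near(d)}
3. swap(f)  →  {above(e,e), at(e), at(f), clear(a), clear(d), clear(f), holds(d,b), holds(e,a), holds(f,a), holds(f,f), near(d), near(f)}
4. tag(a,f)  →  {above(a,a), above(e,e), at(e), at(f), clear(a), clear(d), clear(f), holds(a,f), holds(d,b), holds(e,a), holds(f,a), holds(f,f), near(d), near(f)}

tag(e,a); tag(f,a); swap(f); tag(a,f)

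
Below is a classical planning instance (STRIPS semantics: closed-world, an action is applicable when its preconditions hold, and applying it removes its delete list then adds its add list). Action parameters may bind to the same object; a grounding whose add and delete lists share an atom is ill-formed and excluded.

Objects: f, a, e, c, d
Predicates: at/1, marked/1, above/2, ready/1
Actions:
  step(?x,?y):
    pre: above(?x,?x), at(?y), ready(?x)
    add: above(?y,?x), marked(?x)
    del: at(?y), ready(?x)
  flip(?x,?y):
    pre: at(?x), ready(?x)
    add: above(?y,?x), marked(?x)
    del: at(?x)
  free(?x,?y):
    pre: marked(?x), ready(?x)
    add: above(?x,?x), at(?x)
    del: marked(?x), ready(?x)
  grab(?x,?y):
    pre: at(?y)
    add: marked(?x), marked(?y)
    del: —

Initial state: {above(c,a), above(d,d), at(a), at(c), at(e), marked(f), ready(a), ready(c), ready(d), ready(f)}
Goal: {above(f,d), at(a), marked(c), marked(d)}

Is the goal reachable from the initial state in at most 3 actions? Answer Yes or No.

Yes

1. flip(c,f)  →  {above(c,a), above(d,d), above(f,c), at(a), at(e), marked(c), marked(f), ready(a), ready(c), ready(d), ready(f)}
2. free(f,f)  →  {above(c,a), above(d,d), above(f,c), above(f,f), at(a), at(e), at(f), marked(c), ready(a), ready(c), ready(d)}
3. step(d,f)  →  {above(c,a), above(d,d), above(f,c), above(f,d), above(f,f), at(a), at(e), marked(c), marked(d), ready(a), ready(c)}
optimal plan length = 3; 3 ≤ 3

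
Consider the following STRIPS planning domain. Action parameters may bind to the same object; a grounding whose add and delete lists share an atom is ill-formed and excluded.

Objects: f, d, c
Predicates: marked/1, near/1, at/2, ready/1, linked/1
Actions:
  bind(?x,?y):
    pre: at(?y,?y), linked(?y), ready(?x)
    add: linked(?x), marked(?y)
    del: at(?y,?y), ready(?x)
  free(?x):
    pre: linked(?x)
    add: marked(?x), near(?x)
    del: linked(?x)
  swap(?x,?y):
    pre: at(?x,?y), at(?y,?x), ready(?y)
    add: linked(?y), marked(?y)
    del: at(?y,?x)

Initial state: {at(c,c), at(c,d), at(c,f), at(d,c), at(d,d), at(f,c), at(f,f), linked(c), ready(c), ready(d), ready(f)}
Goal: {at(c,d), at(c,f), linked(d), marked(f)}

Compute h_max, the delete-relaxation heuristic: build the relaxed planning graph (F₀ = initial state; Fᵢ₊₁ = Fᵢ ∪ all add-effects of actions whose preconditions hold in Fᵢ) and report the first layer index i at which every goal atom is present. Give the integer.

F0 = init (11 atoms)
F1 = F0 ∪ {linked(d), linked(f), marked(c), marked(d), marked(f), near(c)}  (17 atoms)
goal ⊆ F1  ⇒  h_max = 1

1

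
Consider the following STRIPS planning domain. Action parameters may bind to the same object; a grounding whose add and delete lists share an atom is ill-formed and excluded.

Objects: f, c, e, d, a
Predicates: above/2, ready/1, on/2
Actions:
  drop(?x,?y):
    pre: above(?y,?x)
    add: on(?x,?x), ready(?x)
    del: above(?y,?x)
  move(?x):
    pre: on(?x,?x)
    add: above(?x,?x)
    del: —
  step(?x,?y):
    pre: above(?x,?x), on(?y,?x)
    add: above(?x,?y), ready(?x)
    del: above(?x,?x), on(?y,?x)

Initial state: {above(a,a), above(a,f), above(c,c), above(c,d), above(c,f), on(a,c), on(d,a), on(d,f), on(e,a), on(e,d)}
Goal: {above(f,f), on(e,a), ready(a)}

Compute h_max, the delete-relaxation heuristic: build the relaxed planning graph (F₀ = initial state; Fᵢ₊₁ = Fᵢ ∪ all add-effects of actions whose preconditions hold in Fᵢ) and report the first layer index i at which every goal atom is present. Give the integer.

F0 = init (10 atoms)
F1 = F0 ∪ {above(a,d), above(a,e), above(c,a), on(a,a), on(c,c), on(d,d), on(f,f), ready(a), ready(c), ready(d), ready(f)}  (21 atoms)
F2 = F1 ∪ {above(d,d), above(f,f), on(e,e), ready(e)}  (25 atoms)
goal ⊆ F2  ⇒  h_max = 2

2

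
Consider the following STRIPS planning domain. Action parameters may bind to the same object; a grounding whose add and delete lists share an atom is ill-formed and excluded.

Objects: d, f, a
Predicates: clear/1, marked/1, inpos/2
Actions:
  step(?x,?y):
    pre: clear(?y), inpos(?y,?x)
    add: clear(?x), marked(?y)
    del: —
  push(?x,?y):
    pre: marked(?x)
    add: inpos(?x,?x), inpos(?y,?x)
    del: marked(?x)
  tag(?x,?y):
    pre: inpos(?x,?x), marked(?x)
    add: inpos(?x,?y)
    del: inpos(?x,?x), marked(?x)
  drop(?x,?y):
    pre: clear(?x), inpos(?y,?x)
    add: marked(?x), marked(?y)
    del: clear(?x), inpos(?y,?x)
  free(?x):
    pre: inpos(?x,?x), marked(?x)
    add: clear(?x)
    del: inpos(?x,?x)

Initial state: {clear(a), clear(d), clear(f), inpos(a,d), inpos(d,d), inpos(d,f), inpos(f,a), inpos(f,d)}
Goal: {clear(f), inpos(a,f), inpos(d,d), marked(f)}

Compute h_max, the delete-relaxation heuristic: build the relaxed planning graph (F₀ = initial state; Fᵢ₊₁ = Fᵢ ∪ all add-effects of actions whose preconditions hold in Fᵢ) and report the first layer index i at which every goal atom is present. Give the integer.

2

F0 = init (8 atoms)
F1 = F0 ∪ {marked(a), marked(d), marked(f)}  (11 atoms)
F2 = F1 ∪ {inpos(a,a), inpos(a,f), inpos(d,a), inpos(f,f)}  (15 atoms)
goal ⊆ F2  ⇒  h_max = 2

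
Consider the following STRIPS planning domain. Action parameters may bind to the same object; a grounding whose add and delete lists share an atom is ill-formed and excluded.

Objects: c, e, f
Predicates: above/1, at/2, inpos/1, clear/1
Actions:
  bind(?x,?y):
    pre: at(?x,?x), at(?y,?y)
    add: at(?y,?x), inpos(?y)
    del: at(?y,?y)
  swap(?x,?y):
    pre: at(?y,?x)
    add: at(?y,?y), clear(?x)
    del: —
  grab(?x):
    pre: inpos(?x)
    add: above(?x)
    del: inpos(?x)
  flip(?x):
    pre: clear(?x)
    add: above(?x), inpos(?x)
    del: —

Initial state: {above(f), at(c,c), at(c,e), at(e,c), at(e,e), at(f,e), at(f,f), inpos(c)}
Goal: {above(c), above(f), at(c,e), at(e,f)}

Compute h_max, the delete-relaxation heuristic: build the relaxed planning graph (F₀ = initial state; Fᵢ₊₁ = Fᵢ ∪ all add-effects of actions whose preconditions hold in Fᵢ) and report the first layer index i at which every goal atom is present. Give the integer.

1

F0 = init (8 atoms)
F1 = F0 ∪ {above(c), at(c,f), at(e,f), at(f,c), clear(c), clear(e), clear(f), inpos(e), inpos(f)}  (17 atoms)
goal ⊆ F1  ⇒  h_max = 1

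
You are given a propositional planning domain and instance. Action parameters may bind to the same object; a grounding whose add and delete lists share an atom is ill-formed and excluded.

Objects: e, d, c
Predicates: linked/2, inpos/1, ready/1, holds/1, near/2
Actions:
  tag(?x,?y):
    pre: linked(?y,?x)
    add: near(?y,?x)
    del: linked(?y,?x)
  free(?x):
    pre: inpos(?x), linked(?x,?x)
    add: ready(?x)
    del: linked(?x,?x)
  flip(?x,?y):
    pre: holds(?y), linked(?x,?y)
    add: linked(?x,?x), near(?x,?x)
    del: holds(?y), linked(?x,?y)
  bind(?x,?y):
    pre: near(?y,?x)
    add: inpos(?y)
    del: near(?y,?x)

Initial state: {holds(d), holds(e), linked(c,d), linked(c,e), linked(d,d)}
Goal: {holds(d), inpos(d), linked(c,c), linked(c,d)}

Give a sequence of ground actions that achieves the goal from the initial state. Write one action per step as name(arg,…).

tag(d,d); flip(c,e); bind(d,d)

1. tag(d,d)  →  {holds(d), holds(e), linked(c,d), linked(c,e), near(d,d)}
2. flip(c,e)  →  {holds(d), linked(c,c), linked(c,d), near(c,c), near(d,d)}
3. bind(d,d)  →  {holds(d), inpos(d), linked(c,c), linked(c,d), near(c,c)}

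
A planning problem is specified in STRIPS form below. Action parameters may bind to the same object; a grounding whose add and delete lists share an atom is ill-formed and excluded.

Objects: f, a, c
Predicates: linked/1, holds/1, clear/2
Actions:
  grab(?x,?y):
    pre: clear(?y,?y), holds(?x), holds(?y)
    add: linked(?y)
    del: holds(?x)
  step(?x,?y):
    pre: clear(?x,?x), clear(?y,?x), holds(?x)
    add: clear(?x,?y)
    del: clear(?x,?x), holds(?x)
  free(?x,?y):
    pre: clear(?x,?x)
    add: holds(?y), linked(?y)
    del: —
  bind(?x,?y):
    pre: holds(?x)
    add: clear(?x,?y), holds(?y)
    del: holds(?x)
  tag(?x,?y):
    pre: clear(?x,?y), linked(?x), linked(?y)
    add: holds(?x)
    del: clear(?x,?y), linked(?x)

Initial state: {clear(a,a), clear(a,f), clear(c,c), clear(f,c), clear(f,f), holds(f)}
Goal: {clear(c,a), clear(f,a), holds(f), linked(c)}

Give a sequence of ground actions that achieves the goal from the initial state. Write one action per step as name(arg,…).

1. step(f,a)  →  {clear(a,a), clear(a,f), clear(c,c), clear(f,a), clear(f,c)}
2. free(a,f)  →  {clear(a,a), clear(a,f), clear(c,c), clear(f,a), clear(f,c), holds(f), linked(f)}
3. free(a,c)  →  {clear(a,a), clear(a,f), clear(c,c), clear(f,a), clear(f,c), holds(c), holds(f), linked(c), linked(f)}
4. bind(c,a)  →  {clear(a,a), clear(a,f), clear(c,a), clear(c,c), clear(f,a), clear(f,c), holds(a), holds(f), linked(c), linked(f)}

step(f,a); free(a,f); free(a,c); bind(c,a)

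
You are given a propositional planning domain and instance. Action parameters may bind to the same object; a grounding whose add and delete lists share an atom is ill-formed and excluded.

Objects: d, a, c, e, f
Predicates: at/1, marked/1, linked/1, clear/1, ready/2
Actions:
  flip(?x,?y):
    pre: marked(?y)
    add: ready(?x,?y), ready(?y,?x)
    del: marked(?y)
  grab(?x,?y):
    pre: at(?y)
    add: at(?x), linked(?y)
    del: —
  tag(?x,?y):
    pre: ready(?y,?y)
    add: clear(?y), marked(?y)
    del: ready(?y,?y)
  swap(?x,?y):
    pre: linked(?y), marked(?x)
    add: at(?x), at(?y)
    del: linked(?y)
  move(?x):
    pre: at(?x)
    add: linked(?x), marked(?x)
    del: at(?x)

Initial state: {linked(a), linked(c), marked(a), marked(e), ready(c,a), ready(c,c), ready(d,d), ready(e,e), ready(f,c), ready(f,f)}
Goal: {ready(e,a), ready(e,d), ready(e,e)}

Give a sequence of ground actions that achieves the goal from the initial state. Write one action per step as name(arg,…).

1. flip(d,e)  →  {linked(a), linked(c), marked(a), ready(c,a), ready(c,c), ready(d,d), ready(d,e), ready(e,d), ready(e,e), ready(f,c), ready(f,f)}
2. flip(e,a)  →  {linked(a), linked(c), ready(a,e), ready(c,a), ready(c,c), ready(d,d), ready(d,e), ready(e,a), ready(e,d), ready(e,e), ready(f,c), ready(f,f)}

flip(d,e); flip(e,a)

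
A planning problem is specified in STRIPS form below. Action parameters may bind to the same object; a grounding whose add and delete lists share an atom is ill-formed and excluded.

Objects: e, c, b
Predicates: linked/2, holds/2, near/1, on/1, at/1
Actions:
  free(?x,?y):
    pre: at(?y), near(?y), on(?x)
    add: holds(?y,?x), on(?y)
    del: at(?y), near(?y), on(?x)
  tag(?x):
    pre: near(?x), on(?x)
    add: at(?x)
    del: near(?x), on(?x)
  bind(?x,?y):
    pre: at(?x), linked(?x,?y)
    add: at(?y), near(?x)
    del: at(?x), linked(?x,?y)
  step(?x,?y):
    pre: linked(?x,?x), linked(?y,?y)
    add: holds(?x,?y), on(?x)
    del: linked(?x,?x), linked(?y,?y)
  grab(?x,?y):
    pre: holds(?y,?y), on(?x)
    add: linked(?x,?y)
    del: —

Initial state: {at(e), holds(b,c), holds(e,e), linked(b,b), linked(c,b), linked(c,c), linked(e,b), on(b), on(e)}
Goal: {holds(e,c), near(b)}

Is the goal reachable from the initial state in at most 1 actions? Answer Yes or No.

1. bind(e,b)  →  {at(b), holds(b,c), holds(e,e), linked(b,b), linked(c,b), linked(c,c), near(e), on(b), on(e)}
2. step(c,c)  →  {at(b), holds(b,c), holds(c,c), holds(e,e), linked(b,b), linked(c,b), near(e), on(b), on(c), on(e)}
3. grab(b,e)  →  {at(b), holds(b,c), holds(c,c), holds(e,e), linked(b,b), linked(b,e), linked(c,b), near(e), on(b), on(c), on(e)}
4. bind(b,e)  →  {at(e), holds(b,c), holds(c,c), holds(e,e), linked(b,b), linked(c,b), near(b), near(e), on(b), on(c), on(e)}
5. free(c,e)  →  {holds(b,c), holds(c,c), holds(e,c), holds(e,e), linked(b,b), linked(c,b), near(b), on(b), on(e)}
optimal plan length = 5; 5 > 1

No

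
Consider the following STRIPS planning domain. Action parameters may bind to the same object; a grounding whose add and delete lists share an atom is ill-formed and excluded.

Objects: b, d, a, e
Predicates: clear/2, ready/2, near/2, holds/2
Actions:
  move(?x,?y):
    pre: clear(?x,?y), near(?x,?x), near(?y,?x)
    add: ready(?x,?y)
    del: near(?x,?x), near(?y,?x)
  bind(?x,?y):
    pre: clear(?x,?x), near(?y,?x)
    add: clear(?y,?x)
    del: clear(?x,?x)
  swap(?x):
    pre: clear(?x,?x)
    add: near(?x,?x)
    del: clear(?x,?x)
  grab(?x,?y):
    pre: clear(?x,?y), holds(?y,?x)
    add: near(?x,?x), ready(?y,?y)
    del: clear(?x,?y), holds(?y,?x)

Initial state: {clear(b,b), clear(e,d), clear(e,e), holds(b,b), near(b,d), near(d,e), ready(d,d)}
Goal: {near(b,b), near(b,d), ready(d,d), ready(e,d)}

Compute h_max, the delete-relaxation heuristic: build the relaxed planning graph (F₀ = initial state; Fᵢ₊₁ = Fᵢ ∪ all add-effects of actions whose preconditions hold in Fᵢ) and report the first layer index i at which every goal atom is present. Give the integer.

2

F0 = init (7 atoms)
F1 = F0 ∪ {clear(d,e), near(b,b), near(e,e), ready(b,b)}  (11 atoms)
F2 = F1 ∪ {ready(e,d), ready(e,e)}  (13 atoms)
goal ⊆ F2  ⇒  h_max = 2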